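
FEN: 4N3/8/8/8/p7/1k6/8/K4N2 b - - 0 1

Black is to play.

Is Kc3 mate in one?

no

After Kc3: white king on a1; in check: no.
White is not in check, so this cannot be checkmate.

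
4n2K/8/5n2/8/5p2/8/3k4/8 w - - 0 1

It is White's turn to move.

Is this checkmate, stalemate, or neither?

White to move; white king on h8.
In check: no.
King squares — g7: attacked by Ne8; h7: attacked by Nf6; g8: attacked by Nf6.
Legal moves for White: none.
Not in check and no legal moves → stalemate.

stalemate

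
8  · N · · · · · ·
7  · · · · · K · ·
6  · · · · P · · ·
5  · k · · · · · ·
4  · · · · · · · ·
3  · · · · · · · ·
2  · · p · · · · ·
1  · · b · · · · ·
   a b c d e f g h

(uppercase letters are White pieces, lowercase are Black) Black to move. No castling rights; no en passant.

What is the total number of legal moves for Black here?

Black to move; king on b5.
In check: no.
Legal moves: Kb6, Kc5, Ka5, Kc4, Kb4, Ka4, Bh6, Bg5, Bf4, Be3, Ba3, Bd2, Bb2.
Count: 13.

13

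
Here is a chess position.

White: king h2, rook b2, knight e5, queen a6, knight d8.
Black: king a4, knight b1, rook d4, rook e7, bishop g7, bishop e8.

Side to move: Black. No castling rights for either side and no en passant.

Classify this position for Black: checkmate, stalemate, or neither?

Black to move; black king on a4.
In check: yes, from the white queen on a6.
King squares — a3: attacked by Qa6; b3: attacked by Rb2; b4: attacked by Rb2; a5: attacked by Qa6; b5: attacked by Rb2.
Legal moves for Black: none.
In check with no legal moves → checkmate.

checkmate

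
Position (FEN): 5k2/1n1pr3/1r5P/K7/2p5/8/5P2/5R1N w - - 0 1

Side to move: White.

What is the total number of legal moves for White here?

White to move; king on a5.
In check: yes, from the black knight on b7.
Legal moves: Kxb6, Ka4.
Count: 2.

2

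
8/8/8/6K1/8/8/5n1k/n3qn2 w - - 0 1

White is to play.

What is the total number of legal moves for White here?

White to move; king on g5.
In check: no.
Legal moves: Kh6, Kg6, Kf6, Kh5, Kf5, Kh4, Kf4.
Count: 7.

7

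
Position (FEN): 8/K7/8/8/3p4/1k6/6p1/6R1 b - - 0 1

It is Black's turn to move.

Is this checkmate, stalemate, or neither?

neither

Black to move; black king on b3.
In check: no.
Legal moves for Black: Kc4, Kb4, Ka4, Kc3, Ka3, Kc2, Kb2, Ka2, d3.
Black has 9 legal moves and is not in check → neither.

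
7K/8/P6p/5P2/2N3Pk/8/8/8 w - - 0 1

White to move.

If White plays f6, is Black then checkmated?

no

After f6: black king on h4; in check: no.
Black is not in check, so this cannot be checkmate.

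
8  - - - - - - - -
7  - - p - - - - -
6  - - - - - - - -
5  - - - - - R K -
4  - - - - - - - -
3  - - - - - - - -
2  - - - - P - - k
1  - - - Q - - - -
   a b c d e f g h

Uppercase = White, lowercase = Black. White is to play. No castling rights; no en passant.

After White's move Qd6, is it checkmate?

After Qd6: black king on h2; in check: yes, from the white queen on d6.
Black has 5 legal replies: Kh3, Kg2, Kh1, Kg1, cxd6.
In check but a legal move exists → not checkmate.

no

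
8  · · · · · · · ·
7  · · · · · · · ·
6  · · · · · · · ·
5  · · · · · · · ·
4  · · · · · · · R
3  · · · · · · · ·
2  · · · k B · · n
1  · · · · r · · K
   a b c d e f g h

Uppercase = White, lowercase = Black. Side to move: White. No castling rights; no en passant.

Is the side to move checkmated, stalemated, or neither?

neither

White to move; white king on h1.
In check: yes, from the black rook on e1.
King squares — g1: attacked by Re1; g2: available; h2: available.
Legal moves for White: Kxh2, Kg2, Bf1.
White is in check but has 3 legal moves → neither.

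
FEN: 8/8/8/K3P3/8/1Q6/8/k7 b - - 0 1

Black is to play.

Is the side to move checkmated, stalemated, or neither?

Black to move; black king on a1.
In check: no.
King squares — b1: attacked by Qb3; a2: attacked by Qb3; b2: attacked by Qb3.
Legal moves for Black: none.
Not in check and no legal moves → stalemate.

stalemate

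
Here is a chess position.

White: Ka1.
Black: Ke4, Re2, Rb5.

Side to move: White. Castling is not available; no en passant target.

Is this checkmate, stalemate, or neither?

stalemate

White to move; white king on a1.
In check: no.
King squares — b1: attacked by Rb5; a2: attacked by Re2; b2: attacked by Re2.
Legal moves for White: none.
Not in check and no legal moves → stalemate.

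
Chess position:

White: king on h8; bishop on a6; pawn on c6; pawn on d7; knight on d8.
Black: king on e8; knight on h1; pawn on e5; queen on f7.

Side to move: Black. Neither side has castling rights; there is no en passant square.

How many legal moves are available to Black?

4

Black to move; king on e8.
In check: yes, from the white pawn on d7.
Legal moves: Kf8, Kxd8, Ke7, Qxd7.
Count: 4.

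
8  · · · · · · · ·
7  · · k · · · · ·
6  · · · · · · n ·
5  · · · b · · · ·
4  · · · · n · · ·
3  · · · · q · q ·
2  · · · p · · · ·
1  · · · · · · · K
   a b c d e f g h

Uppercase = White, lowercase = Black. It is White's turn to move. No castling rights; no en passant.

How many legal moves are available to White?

0

White to move; king on h1.
In check: no.
Legal moves: none.
Count: 0.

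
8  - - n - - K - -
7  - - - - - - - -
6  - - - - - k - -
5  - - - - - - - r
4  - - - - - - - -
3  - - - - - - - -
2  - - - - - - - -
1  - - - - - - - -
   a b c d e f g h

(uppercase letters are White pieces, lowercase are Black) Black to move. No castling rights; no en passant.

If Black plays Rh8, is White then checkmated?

After Rh8: white king on f8; in check: yes, from the black rook on h8.
King squares — e7: attacked by Kf6; f7: attacked by Kf6; g7: attacked by Kf6; e8: attacked by Rh8; g8: attacked by Rh8.
White has no legal moves → checkmate.

yes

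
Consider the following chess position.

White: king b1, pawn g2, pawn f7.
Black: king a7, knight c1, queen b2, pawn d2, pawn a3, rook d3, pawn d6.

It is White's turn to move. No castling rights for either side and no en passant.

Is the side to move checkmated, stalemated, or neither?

White to move; white king on b1.
In check: yes, from the black queen on b2.
King squares — a1: attacked by Qb2; c1: attacked by Qb2; a2: attacked by Nc1; b2: attacked by Pa3; c2: attacked by Qb2.
Legal moves for White: none.
In check with no legal moves → checkmate.

checkmate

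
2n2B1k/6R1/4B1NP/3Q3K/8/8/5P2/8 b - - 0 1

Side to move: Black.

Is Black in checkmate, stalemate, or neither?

Black to move; black king on h8.
In check: yes, from the white knight on g6.
King squares — g7: attacked by Ph6; h7: attacked by Rg7; g8: attacked by Be6.
Legal moves for Black: none.
In check with no legal moves → checkmate.

checkmate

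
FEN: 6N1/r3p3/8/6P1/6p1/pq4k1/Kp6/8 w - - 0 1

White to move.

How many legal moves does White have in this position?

White to move; king on a2.
In check: yes, from the black queen on b3.
Legal moves: Kxb3, Kb1.
Count: 2.

2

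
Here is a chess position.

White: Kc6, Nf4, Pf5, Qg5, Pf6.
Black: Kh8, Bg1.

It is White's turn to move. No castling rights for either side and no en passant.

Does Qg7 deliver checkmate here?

After Qg7: black king on h8; in check: yes, from the white queen on g7.
King squares — g7: attacked by Pf6; h7: attacked by Qg7; g8: attacked by Qg7.
Black has no legal moves → checkmate.

yes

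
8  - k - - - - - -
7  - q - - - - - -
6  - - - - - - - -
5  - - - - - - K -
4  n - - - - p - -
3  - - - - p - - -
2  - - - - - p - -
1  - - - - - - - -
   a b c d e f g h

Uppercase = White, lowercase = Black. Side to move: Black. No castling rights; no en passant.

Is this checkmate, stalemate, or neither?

neither

Black to move; black king on b8.
In check: no.
Legal moves for Black include: Kc8, Ka8, Kc7, Ka7, Qc8, Qa8, Qh7, Qg7+, Qf7, Qe7+, Qd7, Qc7, Qa7, Qc6, Qb6, Qa6, Qd5+, Qb5+, ... (list truncated; more exist).
Black has legal moves and is not in check → neither.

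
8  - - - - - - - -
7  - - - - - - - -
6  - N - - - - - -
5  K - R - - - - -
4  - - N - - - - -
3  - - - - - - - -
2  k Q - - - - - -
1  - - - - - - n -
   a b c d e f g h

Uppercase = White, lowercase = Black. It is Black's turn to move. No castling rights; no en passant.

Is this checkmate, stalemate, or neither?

Black to move; black king on a2.
In check: yes, from the white queen on b2.
King squares — a1: attacked by Qb2; b1: attacked by Qb2; b2: attacked by Nc4; a3: attacked by Qb2; b3: attacked by Qb2.
Legal moves for Black: none.
In check with no legal moves → checkmate.

checkmate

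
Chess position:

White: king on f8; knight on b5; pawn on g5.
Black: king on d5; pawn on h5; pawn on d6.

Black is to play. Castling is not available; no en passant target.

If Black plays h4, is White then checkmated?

After h4: white king on f8; in check: no.
White is not in check, so this cannot be checkmate.

no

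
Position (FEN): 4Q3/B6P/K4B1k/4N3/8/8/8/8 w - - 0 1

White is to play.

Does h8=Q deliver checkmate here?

yes

After h8=Q: black king on h6; in check: yes, from the white queen on h8.
King squares — g5: attacked by Bf6; h5: attacked by Qe8; g6: attacked by Ne5; g7: attacked by Bf6; h7: attacked by Qh8.
Black has no legal moves → checkmate.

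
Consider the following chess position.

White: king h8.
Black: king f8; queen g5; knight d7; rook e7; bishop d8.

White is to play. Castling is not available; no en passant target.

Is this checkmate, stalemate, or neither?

White to move; white king on h8.
In check: no.
King squares — g7: attacked by Qg5; h7: attacked by Re7; g8: attacked by Qg5.
Legal moves for White: none.
Not in check and no legal moves → stalemate.

stalemate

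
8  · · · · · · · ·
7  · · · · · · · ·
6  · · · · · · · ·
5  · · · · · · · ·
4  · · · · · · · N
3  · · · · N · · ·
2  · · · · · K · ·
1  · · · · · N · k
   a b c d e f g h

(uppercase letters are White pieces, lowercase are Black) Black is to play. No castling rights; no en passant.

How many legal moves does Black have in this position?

0

Black to move; king on h1.
In check: no.
Legal moves: none.
Count: 0.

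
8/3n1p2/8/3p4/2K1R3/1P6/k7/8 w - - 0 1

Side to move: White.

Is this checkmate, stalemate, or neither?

White to move; white king on c4.
In check: yes, from the black pawn on d5.
King squares — b3: own pawn; c3: available; d3: available; b4: available; d4: available; b5: available; c5: attacked by Nd7; d5: available.
Legal moves for White: Kxd5, Kb5, Kd4, Kb4, Kd3, Kc3.
White is in check but has 6 legal moves → neither.

neither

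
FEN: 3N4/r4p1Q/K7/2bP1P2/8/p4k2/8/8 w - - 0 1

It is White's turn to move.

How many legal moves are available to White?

White to move; king on a6.
In check: yes, from the black rook on a7.
Legal moves: Kb5.
Count: 1.

1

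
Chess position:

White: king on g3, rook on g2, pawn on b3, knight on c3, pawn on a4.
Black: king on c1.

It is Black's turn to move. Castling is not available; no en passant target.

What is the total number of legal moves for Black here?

Black to move; king on c1.
In check: no.
Legal moves: none.
Count: 0.

0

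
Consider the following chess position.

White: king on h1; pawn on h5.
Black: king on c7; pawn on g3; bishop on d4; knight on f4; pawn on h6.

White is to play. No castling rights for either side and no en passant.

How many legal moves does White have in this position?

0

White to move; king on h1.
In check: no.
Legal moves: none.
Count: 0.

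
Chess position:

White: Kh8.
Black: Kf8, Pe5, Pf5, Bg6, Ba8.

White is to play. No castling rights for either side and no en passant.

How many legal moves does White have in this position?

0

White to move; king on h8.
In check: no.
Legal moves: none.
Count: 0.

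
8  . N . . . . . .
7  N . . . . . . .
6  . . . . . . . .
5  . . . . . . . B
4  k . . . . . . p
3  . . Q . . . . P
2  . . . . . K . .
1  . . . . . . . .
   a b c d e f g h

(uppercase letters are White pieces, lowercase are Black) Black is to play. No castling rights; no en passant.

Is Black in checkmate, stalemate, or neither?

Black to move; black king on a4.
In check: no.
King squares — a3: attacked by Qc3; b3: attacked by Qc3; b4: attacked by Qc3; a5: attacked by Qc3; b5: attacked by Na7.
Legal moves for Black: none.
Not in check and no legal moves → stalemate.

stalemate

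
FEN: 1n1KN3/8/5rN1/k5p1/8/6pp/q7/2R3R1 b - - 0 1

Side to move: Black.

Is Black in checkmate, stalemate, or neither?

neither

Black to move; black king on a5.
In check: no.
Legal moves for Black include: Nd7, Nc6+, Na6, Rf8, Rf7, Rxg6, Re6, Rd6+, Rc6, Rb6, Ra6, Rf5, Rf4, Rf3, Rf2, Rf1, Kb6, Ka6, ... (list truncated; more exist).
Black has legal moves and is not in check → neither.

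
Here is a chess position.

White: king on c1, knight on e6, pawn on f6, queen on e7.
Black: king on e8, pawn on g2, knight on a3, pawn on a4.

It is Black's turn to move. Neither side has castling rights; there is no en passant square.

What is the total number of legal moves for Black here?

0

Black to move; king on e8.
In check: yes, from the white queen on e7.
Legal moves: none.
Count: 0.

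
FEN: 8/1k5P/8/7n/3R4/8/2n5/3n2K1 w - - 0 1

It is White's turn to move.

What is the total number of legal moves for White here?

White to move; king on g1.
In check: no.
Legal moves: Rd8, Rd7+, Rd6, Rd5, Rh4, Rg4, Rf4, Re4, Rc4, Rb4+, Ra4, Rd3, Rd2, Rxd1, Kh2, Kg2, Kh1, Kf1, h8=Q, h8=R, h8=B, h8=N.
Count: 22.

22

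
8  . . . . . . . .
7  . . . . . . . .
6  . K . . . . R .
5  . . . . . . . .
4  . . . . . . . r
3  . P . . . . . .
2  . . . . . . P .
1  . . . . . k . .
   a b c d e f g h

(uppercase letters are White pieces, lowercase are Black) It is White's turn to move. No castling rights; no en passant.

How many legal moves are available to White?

21

White to move; king on b6.
In check: no.
Legal moves: Rg8, Rg7, Rh6, Rf6+, Re6, Rd6, Rc6, Rg5, Rg4, Rg3, Kc7, Kb7, Ka7, Kc6, Ka6, Kc5, Kb5, Ka5, b4, g3, g4.
Count: 21.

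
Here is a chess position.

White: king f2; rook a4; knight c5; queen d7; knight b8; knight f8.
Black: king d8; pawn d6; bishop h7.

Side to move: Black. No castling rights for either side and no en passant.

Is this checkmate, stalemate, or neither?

Black to move; black king on d8.
In check: yes, from the white queen on d7.
King squares — c7: attacked by Qd7; d7: attacked by Nc5; e7: attacked by Qd7; c8: attacked by Qd7; e8: attacked by Qd7.
Legal moves for Black: none.
In check with no legal moves → checkmate.

checkmate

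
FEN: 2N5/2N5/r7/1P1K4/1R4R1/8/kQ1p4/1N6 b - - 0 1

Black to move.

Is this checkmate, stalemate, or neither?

checkmate

Black to move; black king on a2.
In check: yes, from the white queen on b2.
King squares — a1: attacked by Qb2; b1: attacked by Qb2; b2: attacked by Rb4; a3: attacked by Nb1; b3: attacked by Qb2.
Legal moves for Black: none.
In check with no legal moves → checkmate.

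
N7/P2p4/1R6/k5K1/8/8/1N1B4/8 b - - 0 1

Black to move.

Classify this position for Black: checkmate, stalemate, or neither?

Black to move; black king on a5.
In check: yes, from the white bishop on d2.
King squares — a4: attacked by Nb2; b4: attacked by Bd2; b5: attacked by Rb6; a6: attacked by Rb6; b6: attacked by Na8.
Legal moves for Black: none.
In check with no legal moves → checkmate.

checkmate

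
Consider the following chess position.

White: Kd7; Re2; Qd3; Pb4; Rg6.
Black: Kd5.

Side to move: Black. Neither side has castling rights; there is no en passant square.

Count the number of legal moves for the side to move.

Black to move; king on d5.
In check: yes, from the white queen on d3.
Legal moves: none.
Count: 0.

0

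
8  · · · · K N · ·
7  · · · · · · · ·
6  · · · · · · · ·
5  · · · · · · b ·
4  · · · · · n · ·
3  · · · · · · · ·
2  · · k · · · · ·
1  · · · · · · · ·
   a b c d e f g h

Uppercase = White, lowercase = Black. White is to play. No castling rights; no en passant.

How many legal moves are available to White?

White to move; king on e8.
In check: no.
Legal moves: Nh7, Nd7, Ng6, Ne6, Kf7, Kd7.
Count: 6.

6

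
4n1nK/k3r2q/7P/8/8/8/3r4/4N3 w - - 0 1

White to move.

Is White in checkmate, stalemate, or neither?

checkmate

White to move; white king on h8.
In check: yes, from the black queen on h7.
King squares — g7: attacked by Re7; h7: attacked by Re7; g8: attacked by Qh7.
Legal moves for White: none.
In check with no legal moves → checkmate.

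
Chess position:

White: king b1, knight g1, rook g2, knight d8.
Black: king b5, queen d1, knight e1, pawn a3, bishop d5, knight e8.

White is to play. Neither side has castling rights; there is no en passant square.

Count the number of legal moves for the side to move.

0

White to move; king on b1.
In check: yes, from the black queen on d1.
Legal moves: none.
Count: 0.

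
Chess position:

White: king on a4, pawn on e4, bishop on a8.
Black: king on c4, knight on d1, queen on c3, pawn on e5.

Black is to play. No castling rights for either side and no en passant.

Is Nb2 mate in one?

After Nb2: white king on a4; in check: yes, from the black knight on b2.
King squares — a3: attacked by Qc3; b3: attacked by Qc3; b4: attacked by Qc3; a5: attacked by Qc3; b5: attacked by Kc4.
White has no legal moves → checkmate.

yes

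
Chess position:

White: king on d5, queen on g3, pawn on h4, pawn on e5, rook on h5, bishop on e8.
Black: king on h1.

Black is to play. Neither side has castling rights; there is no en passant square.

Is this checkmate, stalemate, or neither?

Black to move; black king on h1.
In check: no.
King squares — g1: attacked by Qg3; g2: attacked by Qg3; h2: attacked by Qg3.
Legal moves for Black: none.
Not in check and no legal moves → stalemate.

stalemate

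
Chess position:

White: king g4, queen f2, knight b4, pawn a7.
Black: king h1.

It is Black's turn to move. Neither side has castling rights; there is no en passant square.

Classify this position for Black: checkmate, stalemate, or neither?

stalemate

Black to move; black king on h1.
In check: no.
King squares — g1: attacked by Qf2; g2: attacked by Qf2; h2: attacked by Qf2.
Legal moves for Black: none.
Not in check and no legal moves → stalemate.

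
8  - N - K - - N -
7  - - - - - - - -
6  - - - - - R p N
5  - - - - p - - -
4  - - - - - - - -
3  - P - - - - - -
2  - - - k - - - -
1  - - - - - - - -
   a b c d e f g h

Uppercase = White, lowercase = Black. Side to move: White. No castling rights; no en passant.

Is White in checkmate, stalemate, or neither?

neither

White to move; white king on d8.
In check: no.
Legal moves for White include: Ne7, Ke8, Kc8, Ke7, Kd7, Kc7, Nd7, Nc6, Na6, Nf7, Nf5, Ng4, Rf8, Rf7, Rxg6, Re6, Rd6+, Rc6, ... (list truncated; more exist).
White has legal moves and is not in check → neither.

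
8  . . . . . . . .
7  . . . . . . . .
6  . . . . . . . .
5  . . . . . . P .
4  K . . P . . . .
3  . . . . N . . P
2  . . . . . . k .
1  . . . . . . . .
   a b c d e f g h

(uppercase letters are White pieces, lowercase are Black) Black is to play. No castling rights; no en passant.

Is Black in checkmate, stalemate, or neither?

Black to move; black king on g2.
In check: yes, from the white knight on e3.
Legal moves for Black: Kxh3, Kg3, Kf3, Kh2, Kf2, Kh1, Kg1.
Black is in check but has 7 legal moves → neither.

neither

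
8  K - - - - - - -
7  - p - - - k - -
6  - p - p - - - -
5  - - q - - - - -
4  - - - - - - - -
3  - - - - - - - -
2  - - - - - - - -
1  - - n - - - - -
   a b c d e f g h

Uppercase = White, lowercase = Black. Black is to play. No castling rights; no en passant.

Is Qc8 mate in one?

After Qc8: white king on a8; in check: yes, from the black queen on c8.
White has 1 legal reply: Ka7.
In check but a legal move exists → not checkmate.

no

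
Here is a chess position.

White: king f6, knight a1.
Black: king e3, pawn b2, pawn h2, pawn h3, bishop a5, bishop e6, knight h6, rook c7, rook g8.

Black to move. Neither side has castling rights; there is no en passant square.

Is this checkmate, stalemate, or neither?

neither

Black to move; black king on e3.
In check: no.
Legal moves for Black include: Rh8, Rf8+, Re8, Rd8, Rgc8, Rb8, Ra8, Rgg7, Rg6+, Rg5, Rg4, Rg3, Rg2, Rg1, Rcc8, Rh7, Rcg7, Rf7+, ... (list truncated; more exist).
Black has legal moves and is not in check → neither.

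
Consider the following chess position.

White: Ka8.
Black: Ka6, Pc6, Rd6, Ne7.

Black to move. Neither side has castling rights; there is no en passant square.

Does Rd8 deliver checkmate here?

yes

After Rd8: white king on a8; in check: yes, from the black rook on d8.
King squares — a7: attacked by Ka6; b7: attacked by Ka6; b8: attacked by Rd8.
White has no legal moves → checkmate.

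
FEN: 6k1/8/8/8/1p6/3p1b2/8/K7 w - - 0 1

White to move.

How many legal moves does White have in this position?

3

White to move; king on a1.
In check: no.
Legal moves: Kb2, Ka2, Kb1.
Count: 3.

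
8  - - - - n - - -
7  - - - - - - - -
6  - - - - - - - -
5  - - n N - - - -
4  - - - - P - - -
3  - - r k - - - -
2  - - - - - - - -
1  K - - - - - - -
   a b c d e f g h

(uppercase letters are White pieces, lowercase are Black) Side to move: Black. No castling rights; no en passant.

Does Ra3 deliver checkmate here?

no

After Ra3: white king on a1; in check: yes, from the black rook on a3.
White has 2 legal replies: Kb2, Kb1.
In check but a legal move exists → not checkmate.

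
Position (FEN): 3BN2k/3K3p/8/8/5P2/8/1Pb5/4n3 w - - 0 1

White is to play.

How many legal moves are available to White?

20

White to move; king on d7.
In check: no.
Legal moves: Ng7, Nc7, Nf6, Nd6, Be7, Bc7, Bf6+, Bb6, Bg5, Ba5, Bh4, Kc8, Ke7, Kc7, Ke6, Kd6, Kc6, f5, b3, b4.
Count: 20.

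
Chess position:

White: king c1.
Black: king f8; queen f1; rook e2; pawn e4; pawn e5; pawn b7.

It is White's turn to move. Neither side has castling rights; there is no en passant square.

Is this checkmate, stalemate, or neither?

White to move; white king on c1.
In check: yes, from the black queen on f1.
King squares — b1: attacked by Qf1; d1: attacked by Qf1; b2: attacked by Re2; c2: attacked by Re2; d2: attacked by Re2.
Legal moves for White: none.
In check with no legal moves → checkmate.

checkmate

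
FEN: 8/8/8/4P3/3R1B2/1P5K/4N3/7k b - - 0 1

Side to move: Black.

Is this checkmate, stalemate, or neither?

stalemate

Black to move; black king on h1.
In check: no.
King squares — g1: attacked by Ne2; g2: attacked by Kh3; h2: attacked by Kh3.
Legal moves for Black: none.
Not in check and no legal moves → stalemate.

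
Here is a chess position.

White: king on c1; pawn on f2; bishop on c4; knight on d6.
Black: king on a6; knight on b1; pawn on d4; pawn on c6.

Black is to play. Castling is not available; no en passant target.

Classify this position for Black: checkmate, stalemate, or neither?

neither

Black to move; black king on a6.
In check: yes, from the white bishop on c4.
King squares — a5: available; b5: attacked by Bc4; b6: available; a7: available; b7: attacked by Nd6.
Legal moves for Black: Ka7, Kb6, Ka5.
Black is in check but has 3 legal moves → neither.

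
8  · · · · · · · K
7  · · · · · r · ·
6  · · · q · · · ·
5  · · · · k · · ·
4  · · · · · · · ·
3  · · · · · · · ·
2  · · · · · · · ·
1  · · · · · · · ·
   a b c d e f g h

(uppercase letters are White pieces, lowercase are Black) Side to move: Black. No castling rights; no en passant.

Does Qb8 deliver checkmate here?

After Qb8: white king on h8; in check: yes, from the black queen on b8.
King squares — g7: attacked by Rf7; h7: attacked by Rf7; g8: attacked by Qb8.
White has no legal moves → checkmate.

yes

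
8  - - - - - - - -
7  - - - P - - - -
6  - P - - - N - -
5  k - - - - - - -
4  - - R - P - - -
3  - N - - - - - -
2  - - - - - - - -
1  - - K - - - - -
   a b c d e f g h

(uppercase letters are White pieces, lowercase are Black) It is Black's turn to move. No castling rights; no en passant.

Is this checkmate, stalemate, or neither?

Black to move; black king on a5.
In check: yes, from the white knight on b3.
Legal moves for Black: Kxb6, Ka6, Kb5.
Black is in check but has 3 legal moves → neither.

neither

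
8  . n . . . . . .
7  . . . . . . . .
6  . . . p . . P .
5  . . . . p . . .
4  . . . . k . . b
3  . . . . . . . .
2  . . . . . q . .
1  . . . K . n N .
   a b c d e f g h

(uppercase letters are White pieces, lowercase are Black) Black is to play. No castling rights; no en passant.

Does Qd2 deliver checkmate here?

After Qd2: white king on d1; in check: yes, from the black queen on d2.
King squares — c1: attacked by Qd2; e1: attacked by Qd2; c2: attacked by Qd2; d2: attacked by Nf1; e2: attacked by Qd2.
White has no legal moves → checkmate.

yes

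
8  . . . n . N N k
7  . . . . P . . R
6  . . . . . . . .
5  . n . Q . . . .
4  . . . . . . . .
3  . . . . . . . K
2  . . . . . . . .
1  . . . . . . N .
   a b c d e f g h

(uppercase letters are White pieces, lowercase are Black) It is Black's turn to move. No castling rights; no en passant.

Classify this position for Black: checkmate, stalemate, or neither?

checkmate

Black to move; black king on h8.
In check: yes, from the white rook on h7.
King squares — g7: attacked by Rh7; h7: attacked by Nf8; g8: attacked by Qd5.
Legal moves for Black: none.
In check with no legal moves → checkmate.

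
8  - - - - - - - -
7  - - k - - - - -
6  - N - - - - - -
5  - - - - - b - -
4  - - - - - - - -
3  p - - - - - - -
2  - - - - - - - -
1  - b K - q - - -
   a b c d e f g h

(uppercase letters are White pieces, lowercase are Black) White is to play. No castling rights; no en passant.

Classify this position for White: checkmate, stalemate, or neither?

checkmate

White to move; white king on c1.
In check: yes, from the black queen on e1.
King squares — b1: attacked by Qe1; d1: attacked by Qe1; b2: attacked by Pa3; c2: attacked by Bb1; d2: attacked by Qe1.
Legal moves for White: none.
In check with no legal moves → checkmate.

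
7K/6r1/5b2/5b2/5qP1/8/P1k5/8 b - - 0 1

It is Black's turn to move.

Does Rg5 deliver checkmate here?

yes

After Rg5: white king on h8; in check: yes, from the black bishop on f6.
King squares — g7: attacked by Rg5; h7: attacked by Bf5; g8: attacked by Rg5.
White has no legal moves → checkmate.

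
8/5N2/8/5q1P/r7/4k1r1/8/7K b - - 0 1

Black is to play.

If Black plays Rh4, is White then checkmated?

yes

After Rh4: white king on h1; in check: yes, from the black rook on h4.
King squares — g1: attacked by Rg3; g2: attacked by Rg3; h2: attacked by Rh4.
White has no legal moves → checkmate.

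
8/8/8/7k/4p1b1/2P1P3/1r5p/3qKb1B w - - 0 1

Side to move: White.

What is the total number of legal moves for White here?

White to move; king on e1.
In check: yes, from the black queen on d1.
Legal moves: none.
Count: 0.

0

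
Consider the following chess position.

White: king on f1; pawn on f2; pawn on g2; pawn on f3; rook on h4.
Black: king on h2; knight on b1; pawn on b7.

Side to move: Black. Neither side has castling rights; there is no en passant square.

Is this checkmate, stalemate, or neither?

checkmate

Black to move; black king on h2.
In check: yes, from the white rook on h4.
King squares — g1: attacked by Kf1; h1: attacked by Rh4; g2: attacked by Kf1; g3: attacked by Pf2; h3: attacked by Pg2.
Legal moves for Black: none.
In check with no legal moves → checkmate.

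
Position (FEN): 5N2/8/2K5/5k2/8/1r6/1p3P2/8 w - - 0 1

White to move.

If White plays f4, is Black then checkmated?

After f4: black king on f5; in check: no.
Black is not in check, so this cannot be checkmate.

no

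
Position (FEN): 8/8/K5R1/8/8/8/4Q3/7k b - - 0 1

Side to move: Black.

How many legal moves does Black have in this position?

0

Black to move; king on h1.
In check: no.
Legal moves: none.
Count: 0.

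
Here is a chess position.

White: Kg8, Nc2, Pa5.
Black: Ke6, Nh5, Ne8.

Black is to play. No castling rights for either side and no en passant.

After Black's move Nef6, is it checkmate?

no

After Nef6: white king on g8; in check: yes, from the black knight on f6.
White has 2 legal replies: Kh8, Kf8.
In check but a legal move exists → not checkmate.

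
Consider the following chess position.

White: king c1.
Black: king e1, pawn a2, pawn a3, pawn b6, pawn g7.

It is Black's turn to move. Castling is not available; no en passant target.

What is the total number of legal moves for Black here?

10

Black to move; king on e1.
In check: no.
Legal moves: Kf2, Ke2, Kf1, g6, b5, a1=Q+, a1=R+, a1=B, a1=N, g5.
Count: 10.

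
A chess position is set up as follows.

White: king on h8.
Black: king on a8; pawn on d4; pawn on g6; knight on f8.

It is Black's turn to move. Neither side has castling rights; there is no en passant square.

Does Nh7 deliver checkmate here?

no

After Nh7: white king on h8; in check: no.
White is not in check, so this cannot be checkmate.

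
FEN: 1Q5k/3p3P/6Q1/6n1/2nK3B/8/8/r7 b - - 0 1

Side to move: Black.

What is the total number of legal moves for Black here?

Black to move; king on h8.
In check: yes, from the white queen on b8.
Legal moves: none.
Count: 0.

0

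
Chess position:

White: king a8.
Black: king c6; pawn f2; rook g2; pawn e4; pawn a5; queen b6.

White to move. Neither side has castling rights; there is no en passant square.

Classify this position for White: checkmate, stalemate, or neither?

White to move; white king on a8.
In check: no.
King squares — a7: attacked by Qb6; b7: attacked by Qb6; b8: attacked by Qb6.
Legal moves for White: none.
Not in check and no legal moves → stalemate.

stalemate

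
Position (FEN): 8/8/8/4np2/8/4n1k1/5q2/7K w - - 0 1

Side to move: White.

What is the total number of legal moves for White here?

White to move; king on h1.
In check: no.
Legal moves: none.
Count: 0.

0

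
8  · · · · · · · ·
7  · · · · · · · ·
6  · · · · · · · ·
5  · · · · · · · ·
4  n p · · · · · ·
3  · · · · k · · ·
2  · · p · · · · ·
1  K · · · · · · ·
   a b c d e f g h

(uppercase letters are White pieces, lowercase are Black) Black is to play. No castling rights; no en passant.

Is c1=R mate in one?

no

After c1=R: white king on a1; in check: yes, from the black rook on c1.
White has 1 legal reply: Ka2.
In check but a legal move exists → not checkmate.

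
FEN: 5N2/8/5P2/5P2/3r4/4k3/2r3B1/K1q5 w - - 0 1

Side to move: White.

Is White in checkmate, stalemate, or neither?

checkmate

White to move; white king on a1.
In check: yes, from the black queen on c1.
King squares — b1: attacked by Qc1; a2: attacked by Rc2; b2: attacked by Qc1.
Legal moves for White: none.
In check with no legal moves → checkmate.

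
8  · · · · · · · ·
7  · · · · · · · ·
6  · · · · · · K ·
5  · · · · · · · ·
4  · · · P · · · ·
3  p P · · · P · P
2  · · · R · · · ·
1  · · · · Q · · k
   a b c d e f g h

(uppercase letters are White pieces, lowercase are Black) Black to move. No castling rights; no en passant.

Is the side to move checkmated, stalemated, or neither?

Black to move; black king on h1.
In check: yes, from the white queen on e1.
King squares — g1: attacked by Qe1; g2: attacked by Rd2; h2: attacked by Rd2.
Legal moves for Black: none.
In check with no legal moves → checkmate.

checkmate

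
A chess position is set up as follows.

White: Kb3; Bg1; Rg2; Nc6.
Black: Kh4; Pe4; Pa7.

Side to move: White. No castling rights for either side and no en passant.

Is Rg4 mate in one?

After Rg4: black king on h4; in check: yes, from the white rook on g4.
Black has 3 legal replies: Kh5, Kxg4, Kh3.
In check but a legal move exists → not checkmate.

no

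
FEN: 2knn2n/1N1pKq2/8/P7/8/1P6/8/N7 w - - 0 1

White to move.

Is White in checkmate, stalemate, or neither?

checkmate

White to move; white king on e7.
In check: yes, from the black queen on f7.
King squares — d6: attacked by Ne8; e6: attacked by Pd7; f6: attacked by Qf7; d7: attacked by Qf7; f7: attacked by Nd8; d8: attacked by Kc8; e8: attacked by Qf7; f8: attacked by Qf7.
Legal moves for White: none.
In check with no legal moves → checkmate.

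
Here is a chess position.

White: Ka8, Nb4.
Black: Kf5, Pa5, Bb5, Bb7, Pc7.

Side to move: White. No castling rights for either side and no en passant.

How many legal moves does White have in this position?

White to move; king on a8.
In check: yes, from the black bishop on b7.
Legal moves: Kb8, Kxb7, Ka7.
Count: 3.

3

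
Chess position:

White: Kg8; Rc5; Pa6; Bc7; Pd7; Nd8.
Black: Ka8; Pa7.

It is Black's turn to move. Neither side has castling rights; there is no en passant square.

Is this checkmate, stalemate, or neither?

stalemate

Black to move; black king on a8.
In check: no.
King squares — a7: own pawn; b7: attacked by Pa6; b8: attacked by Bc7.
Legal moves for Black: none.
Not in check and no legal moves → stalemate.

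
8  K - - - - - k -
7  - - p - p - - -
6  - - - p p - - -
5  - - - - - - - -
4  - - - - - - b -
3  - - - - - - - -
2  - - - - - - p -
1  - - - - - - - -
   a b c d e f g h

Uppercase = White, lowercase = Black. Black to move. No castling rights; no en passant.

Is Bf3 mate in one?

no

After Bf3: white king on a8; in check: yes, from the black bishop on f3.
White has 2 legal replies: Kb8, Ka7.
In check but a legal move exists → not checkmate.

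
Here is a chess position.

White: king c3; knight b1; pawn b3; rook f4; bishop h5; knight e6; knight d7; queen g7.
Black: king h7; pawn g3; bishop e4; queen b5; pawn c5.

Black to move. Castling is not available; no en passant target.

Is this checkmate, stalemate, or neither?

checkmate

Black to move; black king on h7.
In check: yes, from the white queen on g7.
King squares — g6: attacked by Bh5; h6: attacked by Qg7; g7: attacked by Ne6; g8: attacked by Qg7; h8: attacked by Qg7.
Legal moves for Black: none.
In check with no legal moves → checkmate.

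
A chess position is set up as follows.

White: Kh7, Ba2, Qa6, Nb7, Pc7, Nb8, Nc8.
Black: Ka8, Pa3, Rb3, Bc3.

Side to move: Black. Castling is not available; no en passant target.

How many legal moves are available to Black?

0

Black to move; king on a8.
In check: yes, from the white queen on a6.
Legal moves: none.
Count: 0.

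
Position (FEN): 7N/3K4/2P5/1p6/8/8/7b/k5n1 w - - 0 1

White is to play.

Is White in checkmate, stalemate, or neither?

White to move; white king on d7.
In check: no.
Legal moves for White: Nf7, Ng6, Ke8, Kd8, Kc8, Ke7, Ke6, c7.
White has 8 legal moves and is not in check → neither.

neither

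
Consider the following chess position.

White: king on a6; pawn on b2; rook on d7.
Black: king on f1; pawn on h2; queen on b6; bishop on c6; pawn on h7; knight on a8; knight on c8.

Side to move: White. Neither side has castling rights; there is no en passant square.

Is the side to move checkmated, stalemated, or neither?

White to move; white king on a6.
In check: yes, from the black queen on b6.
King squares — a5: attacked by Qb6; b5: attacked by Qb6; b6: attacked by Na8; a7: attacked by Qb6; b7: attacked by Qb6.
Legal moves for White: none.
In check with no legal moves → checkmate.

checkmate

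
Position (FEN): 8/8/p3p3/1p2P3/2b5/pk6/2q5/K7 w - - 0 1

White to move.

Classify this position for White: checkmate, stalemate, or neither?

stalemate

White to move; white king on a1.
In check: no.
King squares — b1: attacked by Qc2; a2: attacked by Qc2; b2: attacked by Qc2.
Legal moves for White: none.
Not in check and no legal moves → stalemate.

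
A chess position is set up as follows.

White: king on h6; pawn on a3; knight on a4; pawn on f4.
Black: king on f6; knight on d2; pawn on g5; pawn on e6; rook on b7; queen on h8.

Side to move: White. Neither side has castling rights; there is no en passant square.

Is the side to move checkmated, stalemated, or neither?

checkmate

White to move; white king on h6.
In check: yes, from the black queen on h8.
King squares — g5: attacked by Kf6; h5: attacked by Qh8; g6: attacked by Kf6; g7: attacked by Kf6; h7: attacked by Rb7.
Legal moves for White: none.
In check with no legal moves → checkmate.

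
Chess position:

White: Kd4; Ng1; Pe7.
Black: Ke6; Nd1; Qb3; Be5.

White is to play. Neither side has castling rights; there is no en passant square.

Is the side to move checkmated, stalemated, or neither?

White to move; white king on d4.
In check: yes, from the black bishop on e5.
Legal moves for White: Kc5, Ke4.
White is in check but has 2 legal moves → neither.

neither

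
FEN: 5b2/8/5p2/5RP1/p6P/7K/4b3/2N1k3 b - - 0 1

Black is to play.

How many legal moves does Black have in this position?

Black to move; king on e1.
In check: no.
Legal moves: Bg7, Be7, Bh6, Bd6, Bc5, Bb4, Ba3, Ba6, Bh5, Bb5, Bg4+, Bc4, Bf3, Bd3, Bf1+, Bd1, Kd2, Kd1, fxg5, a3.
Count: 20.

20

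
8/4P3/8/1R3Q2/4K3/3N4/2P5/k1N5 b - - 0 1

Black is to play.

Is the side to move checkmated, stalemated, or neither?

Black to move; black king on a1.
In check: no.
King squares — b1: attacked by Rb5; a2: attacked by Nc1; b2: attacked by Nd3.
Legal moves for Black: none.
Not in check and no legal moves → stalemate.

stalemate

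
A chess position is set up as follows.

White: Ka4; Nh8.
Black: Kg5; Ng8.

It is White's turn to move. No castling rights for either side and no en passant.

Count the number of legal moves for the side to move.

7

White to move; king on a4.
In check: no.
Legal moves: Nf7+, Ng6, Kb5, Ka5, Kb4, Kb3, Ka3.
Count: 7.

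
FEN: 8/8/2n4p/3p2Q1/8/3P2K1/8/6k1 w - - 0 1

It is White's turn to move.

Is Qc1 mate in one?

yes

After Qc1: black king on g1; in check: yes, from the white queen on c1.
King squares — f1: attacked by Qc1; h1: attacked by Qc1; f2: attacked by Kg3; g2: attacked by Kg3; h2: attacked by Kg3.
Black has no legal moves → checkmate.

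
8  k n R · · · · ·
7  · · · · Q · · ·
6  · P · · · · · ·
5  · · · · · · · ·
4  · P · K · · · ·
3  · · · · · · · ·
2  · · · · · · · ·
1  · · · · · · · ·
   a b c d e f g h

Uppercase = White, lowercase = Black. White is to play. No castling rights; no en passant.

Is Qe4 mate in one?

After Qe4: black king on a8; in check: yes, from the white queen on e4.
King squares — a7: attacked by Pb6; b7: attacked by Qe4; b8: own knight.
Black has no legal moves → checkmate.

yes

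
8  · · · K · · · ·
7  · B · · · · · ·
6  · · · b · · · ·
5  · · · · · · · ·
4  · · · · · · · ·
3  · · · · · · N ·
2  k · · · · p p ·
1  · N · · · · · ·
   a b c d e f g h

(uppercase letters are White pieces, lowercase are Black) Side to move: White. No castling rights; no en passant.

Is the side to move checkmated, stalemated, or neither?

neither

White to move; white king on d8.
In check: no.
Legal moves for White include: Ke8, Kc8, Kd7, Bc8, Ba8, Bc6, Ba6, Bd5+, Be4, Bf3, Bxg2, Nh5, Nf5, Ne4, Ne2, Nh1, Nf1, Nc3+, ... (list truncated; more exist).
White has legal moves and is not in check → neither.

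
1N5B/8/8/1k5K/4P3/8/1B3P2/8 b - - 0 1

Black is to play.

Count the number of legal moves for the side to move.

6

Black to move; king on b5.
In check: no.
Legal moves: Kb6, Kc5, Ka5, Kc4, Kb4, Ka4.
Count: 6.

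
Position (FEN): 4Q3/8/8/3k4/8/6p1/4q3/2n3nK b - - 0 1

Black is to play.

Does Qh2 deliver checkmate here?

yes

After Qh2: white king on h1; in check: yes, from the black queen on h2.
King squares — g1: attacked by Qh2; g2: attacked by Qh2; h2: attacked by Pg3.
White has no legal moves → checkmate.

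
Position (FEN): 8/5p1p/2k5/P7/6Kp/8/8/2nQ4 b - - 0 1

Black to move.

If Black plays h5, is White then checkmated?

no

After h5: white king on g4; in check: yes, from the black pawn on h5.
White has 7 legal replies: Kxh5, Kg5, Kf5, Kxh4, Kf4, Kh3, Kf3.
In check but a legal move exists → not checkmate.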